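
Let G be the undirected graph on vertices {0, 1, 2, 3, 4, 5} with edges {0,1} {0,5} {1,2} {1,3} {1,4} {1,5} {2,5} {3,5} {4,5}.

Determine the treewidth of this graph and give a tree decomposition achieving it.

Treewidth 2.
One optimal decomposition is:
Bags: B1 = {1, 2, 5}  B2 = {0, 1, 5}  B3 = {1, 3, 5}  B4 = {1, 4, 5}
Tree: B1–B2, B2–B3, B2–B4

Each bag holds 3 vertices, so the decomposition has width 2, which upper-bounds the treewidth. Conversely, {0, 1, 5} is a clique of size 3, and the vertices of any clique must share a bag in every tree decomposition; so some bag has ≥ 3 vertices and tw(G) ≥ 2. Combining the bounds, tw(G) = 2.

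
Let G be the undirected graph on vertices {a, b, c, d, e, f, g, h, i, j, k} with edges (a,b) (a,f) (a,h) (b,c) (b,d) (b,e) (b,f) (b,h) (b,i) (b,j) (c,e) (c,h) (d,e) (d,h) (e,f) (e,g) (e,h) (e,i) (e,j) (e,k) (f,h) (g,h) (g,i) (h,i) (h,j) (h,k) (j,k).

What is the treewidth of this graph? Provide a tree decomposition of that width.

Treewidth 3.
Bags: B1 = {b, e, f, h}  B2 = {b, e, h, i}  B3 = {a, b, f, h}  B4 = {b, d, e, h}  B5 = {b, e, h, j}  B6 = {e, g, h, i}  B7 = {e, h, j, k}  B8 = {b, c, e, h}
Tree: B1–B2, B1–B3, B2–B4, B1–B5, B2–B6, B5–B7, B1–B8

The largest bag has 4 vertices, giving width 3; this decomposition certifies tw(G) ≤ 3. Conversely, {e, g, h, i} is a clique of size 4, and the vertices of any clique must share a bag in every tree decomposition; so some bag has ≥ 4 vertices and tw(G) ≥ 3. The upper and lower bounds meet at 3, so that is the treewidth.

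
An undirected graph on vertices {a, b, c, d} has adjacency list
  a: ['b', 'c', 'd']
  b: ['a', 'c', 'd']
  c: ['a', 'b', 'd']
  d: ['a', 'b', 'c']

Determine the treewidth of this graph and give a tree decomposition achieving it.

A single bag containing all 4 vertices is trivially a valid decomposition of width 3. On the other hand G contains the 4-clique {a, b, c, d}. A clique must lie in a single bag of any decomposition, so no decomposition can have width below 3. The upper and lower bounds meet at 3, so that is the treewidth.

Treewidth 3.
Bags: B1 = {a, b, c, d}
Tree: (single bag)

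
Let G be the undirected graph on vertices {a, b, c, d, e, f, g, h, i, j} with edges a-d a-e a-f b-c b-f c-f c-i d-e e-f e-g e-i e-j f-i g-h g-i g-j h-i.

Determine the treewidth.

A width-2 tree decomposition is:
Bags: B1 = {e, f, i}  B2 = {a, e, f}  B3 = {c, f, i}  B4 = {b, c, f}  B5 = {e, g, i}  B6 = {g, h, i}  B7 = {a, d, e}  B8 = {e, g, j}
Tree: B1–B2, B1–B3, B3–B4, B1–B5, B5–B6, B2–B7, B5–B8
Each bag holds 3 vertices, so the decomposition has width 2, which upper-bounds the treewidth. Conversely, {a, d, e} is a clique of size 3, and the vertices of any clique must share a bag in every tree decomposition; so some bag has ≥ 3 vertices and tw(G) ≥ 2. Hence tw(G) = 2 exactly.

2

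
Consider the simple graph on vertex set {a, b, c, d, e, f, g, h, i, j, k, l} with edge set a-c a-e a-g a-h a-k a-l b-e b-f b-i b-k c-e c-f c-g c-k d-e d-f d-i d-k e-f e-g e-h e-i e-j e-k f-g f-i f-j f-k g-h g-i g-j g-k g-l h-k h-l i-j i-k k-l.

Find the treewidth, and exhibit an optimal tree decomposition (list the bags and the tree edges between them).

Every bag has size at most 5, so the width is 5 − 1 = 4 and tw(G) ≤ 4. Conversely, {e, f, g, i, j} is a clique of size 5, and the vertices of any clique must share a bag in every tree decomposition; so some bag has ≥ 5 vertices and tw(G) ≥ 4. Therefore the treewidth is 4.

Treewidth 4.
Bags: B1 = {c, e, f, g, k}  B2 = {a, c, e, g, k}  B3 = {e, f, g, i, k}  B4 = {b, e, f, i, k}  B5 = {a, e, g, h, k}  B6 = {a, g, h, k, l}  B7 = {e, f, g, i, j}  B8 = {d, e, f, i, k}
Tree: B1–B2, B1–B3, B3–B4, B2–B5, B5–B6, B3–B7, B4–B8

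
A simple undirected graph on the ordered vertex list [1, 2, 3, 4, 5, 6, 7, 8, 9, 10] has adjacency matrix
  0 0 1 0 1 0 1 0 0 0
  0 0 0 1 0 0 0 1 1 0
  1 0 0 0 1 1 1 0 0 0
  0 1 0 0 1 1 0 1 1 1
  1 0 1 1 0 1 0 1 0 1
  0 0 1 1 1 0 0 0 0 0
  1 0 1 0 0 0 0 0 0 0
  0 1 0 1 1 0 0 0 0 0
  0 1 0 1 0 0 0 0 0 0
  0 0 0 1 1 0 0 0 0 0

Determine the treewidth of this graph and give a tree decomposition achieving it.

Each bag holds 3 vertices, so the decomposition has width 2, which upper-bounds the treewidth. Conversely, {1, 3, 5} is a clique of size 3, and the vertices of any clique must share a bag in every tree decomposition; so some bag has ≥ 3 vertices and tw(G) ≥ 2. The upper and lower bounds meet at 2, so that is the treewidth.

Treewidth 2.
Bags: B1 = {2, 4, 8}  B2 = {4, 5, 8}  B3 = {4, 5, 10}  B4 = {4, 5, 6}  B5 = {3, 5, 6}  B6 = {1, 3, 5}  B7 = {1, 3, 7}  B8 = {2, 4, 9}
Tree: B1–B2, B2–B3, B2–B4, B4–B5, B5–B6, B6–B7, B1–B8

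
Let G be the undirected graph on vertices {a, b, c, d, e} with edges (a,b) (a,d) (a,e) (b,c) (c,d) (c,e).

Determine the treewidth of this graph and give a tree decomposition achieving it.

Each bag holds 3 vertices, so the decomposition has width 2, which upper-bounds the treewidth. The edges e–c–d–a–e form a cycle, so G is not a tree and its treewidth is at least 2. Combining the bounds, tw(G) = 2.

Treewidth 2.
One such decomposition:
Bags: B1 = {a, c, e}  B2 = {a, c, d}  B3 = {a, b, c}
Tree: B1–B2, B2–B3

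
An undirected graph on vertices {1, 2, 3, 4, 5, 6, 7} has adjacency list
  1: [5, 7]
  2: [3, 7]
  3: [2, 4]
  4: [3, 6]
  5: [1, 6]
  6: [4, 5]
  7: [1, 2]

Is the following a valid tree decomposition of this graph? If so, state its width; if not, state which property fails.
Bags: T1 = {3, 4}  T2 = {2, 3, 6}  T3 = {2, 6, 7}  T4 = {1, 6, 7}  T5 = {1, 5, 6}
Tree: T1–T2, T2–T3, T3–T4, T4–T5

A tree decomposition must satisfy three properties: every vertex lies in some bag; for every edge, both endpoints lie together in some bag; and for every vertex, the bags containing it form a connected subtree. Here edge (6,4) lies in no bag, so the decomposition is invalid.

No — edge (6,4) lies in no bag.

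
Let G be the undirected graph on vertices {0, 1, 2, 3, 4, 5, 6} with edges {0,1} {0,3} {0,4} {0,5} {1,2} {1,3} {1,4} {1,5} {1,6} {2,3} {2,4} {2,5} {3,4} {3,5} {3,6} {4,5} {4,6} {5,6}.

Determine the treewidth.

A width-4 tree decomposition is:
Bags: B1 = {0, 1, 3, 4, 5}  B2 = {1, 2, 3, 4, 5}  B3 = {1, 3, 4, 5, 6}
Tree: B1–B2, B1–B3
The largest bag has 5 vertices, giving width 4; this decomposition certifies tw(G) ≤ 4. Conversely, {0, 1, 3, 4, 5} is a clique of size 5, and the vertices of any clique must share a bag in every tree decomposition; so some bag has ≥ 5 vertices and tw(G) ≥ 4. Hence tw(G) = 4 exactly.

4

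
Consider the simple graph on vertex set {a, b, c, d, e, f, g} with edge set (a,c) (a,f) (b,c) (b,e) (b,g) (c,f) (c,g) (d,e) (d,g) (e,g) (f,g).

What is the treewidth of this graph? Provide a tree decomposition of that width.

Treewidth 2.
Bags: B1 = {c, f, g}  B2 = {a, c, f}  B3 = {b, c, g}  B4 = {b, e, g}  B5 = {d, e, g}
Tree: B1–B2, B1–B3, B3–B4, B4–B5

The largest bag has 3 vertices, giving width 2; this decomposition certifies tw(G) ≤ 2. On the other hand G contains the 3-clique {d, e, g}. A clique must lie in a single bag of any decomposition, so no decomposition can have width below 2. The upper and lower bounds meet at 2, so that is the treewidth.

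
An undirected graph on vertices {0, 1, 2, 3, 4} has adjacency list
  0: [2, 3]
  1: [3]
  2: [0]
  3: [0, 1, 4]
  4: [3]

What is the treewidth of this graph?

1

A width-1 tree decomposition is:
Bags: B1 = {3, 4}  B2 = {0, 3}  B3 = {1, 3}  B4 = {0, 2}
Tree: B1–B2, B1–B3, B2–B4
The largest bag has 2 vertices, giving width 1; this decomposition certifies tw(G) ≤ 1. G has an edge, so its treewidth is at least 1. The upper and lower bounds meet at 1, so that is the treewidth.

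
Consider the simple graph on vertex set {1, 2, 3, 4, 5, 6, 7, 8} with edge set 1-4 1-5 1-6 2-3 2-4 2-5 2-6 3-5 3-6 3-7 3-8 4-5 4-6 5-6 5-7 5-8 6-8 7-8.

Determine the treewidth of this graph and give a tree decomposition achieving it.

Treewidth 3.
One such decomposition:
Bags: B1 = {2, 3, 5, 6}  B2 = {3, 5, 6, 8}  B3 = {2, 4, 5, 6}  B4 = {1, 4, 5, 6}  B5 = {3, 5, 7, 8}
Tree: B1–B2, B1–B3, B3–B4, B2–B5

The largest bag has 4 vertices, giving width 3; this decomposition certifies tw(G) ≤ 3. For the lower bound, the 4 vertices {3, 5, 6, 8} are pairwise adjacent, and any tree decomposition puts a clique entirely inside one bag — forcing width ≥ 3. The upper and lower bounds meet at 3, so that is the treewidth.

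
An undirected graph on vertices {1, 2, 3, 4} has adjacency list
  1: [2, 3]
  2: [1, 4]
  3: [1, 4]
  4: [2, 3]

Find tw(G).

A width-2 tree decomposition is:
Bags: B1 = {1, 2, 3}  B2 = {2, 3, 4}
Tree: B1–B2
Each bag holds 3 vertices, so the decomposition has width 2, which upper-bounds the treewidth. Since 2–1–3–4–2 is a cycle in G, G is not acyclic. Forests are exactly the graphs of treewidth ≤ 1, so tw(G) ≥ 2. Combining the bounds, tw(G) = 2.

2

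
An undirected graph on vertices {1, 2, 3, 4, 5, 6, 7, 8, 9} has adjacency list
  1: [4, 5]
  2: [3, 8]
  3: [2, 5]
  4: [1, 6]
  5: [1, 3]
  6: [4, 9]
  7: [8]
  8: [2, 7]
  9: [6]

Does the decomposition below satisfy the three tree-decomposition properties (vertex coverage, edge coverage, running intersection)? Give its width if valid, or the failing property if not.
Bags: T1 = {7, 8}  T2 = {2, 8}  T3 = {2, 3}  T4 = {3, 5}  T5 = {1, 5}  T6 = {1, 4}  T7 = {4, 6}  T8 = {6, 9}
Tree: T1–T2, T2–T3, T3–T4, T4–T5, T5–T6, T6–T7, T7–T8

Yes; width 1.

Every vertex of G appears in some bag (union = {1, 2, 3, 4, 5, 6, 7, 8, 9}); every edge is covered by a bag; and for each vertex v the set of bags containing v is connected in the bag tree. The decomposition is therefore valid. The largest bag has 2 vertices, so the width is 1.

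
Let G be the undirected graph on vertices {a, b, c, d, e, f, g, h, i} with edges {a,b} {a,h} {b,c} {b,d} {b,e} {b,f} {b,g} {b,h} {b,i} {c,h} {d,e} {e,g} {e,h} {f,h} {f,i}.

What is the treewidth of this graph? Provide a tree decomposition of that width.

Treewidth 2.
One optimal decomposition is:
Bags: B1 = {b, f, h}  B2 = {a, b, h}  B3 = {b, e, h}  B4 = {b, f, i}  B5 = {b, e, g}  B6 = {b, d, e}  B7 = {b, c, h}
Tree: B1–B2, B1–B3, B1–B4, B3–B5, B5–B6, B1–B7

Each bag holds 3 vertices, so the decomposition has width 2, which upper-bounds the treewidth. Conversely, {b, d, e} is a clique of size 3, and the vertices of any clique must share a bag in every tree decomposition; so some bag has ≥ 3 vertices and tw(G) ≥ 2. Hence tw(G) = 2 exactly.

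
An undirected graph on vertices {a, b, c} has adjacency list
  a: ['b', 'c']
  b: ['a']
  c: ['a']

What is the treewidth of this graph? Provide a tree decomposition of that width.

Treewidth 1.
Bags: B1 = {a, c}  B2 = {a, b}
Tree: B1–B2

Each bag holds 2 vertices, so the decomposition has width 1, which upper-bounds the treewidth. Any graph with an edge has treewidth ≥ 1, and G has the edge c–a. Hence tw(G) = 1 exactly.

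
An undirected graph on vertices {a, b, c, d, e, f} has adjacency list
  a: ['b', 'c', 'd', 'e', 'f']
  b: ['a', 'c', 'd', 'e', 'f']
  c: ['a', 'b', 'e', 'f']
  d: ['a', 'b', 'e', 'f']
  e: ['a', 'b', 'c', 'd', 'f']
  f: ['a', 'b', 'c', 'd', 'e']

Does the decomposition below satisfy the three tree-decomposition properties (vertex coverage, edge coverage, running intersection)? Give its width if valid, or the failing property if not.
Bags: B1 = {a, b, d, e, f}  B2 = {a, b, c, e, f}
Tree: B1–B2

Yes; width 4.

Checking the three conditions: (i) the bags cover all of {a, b, c, d, e, f}; (ii) for each edge, some bag contains both endpoints; (iii) the bags containing any fixed vertex form a subtree. All hold, so the decomposition is valid with width 5 − 1 = 4.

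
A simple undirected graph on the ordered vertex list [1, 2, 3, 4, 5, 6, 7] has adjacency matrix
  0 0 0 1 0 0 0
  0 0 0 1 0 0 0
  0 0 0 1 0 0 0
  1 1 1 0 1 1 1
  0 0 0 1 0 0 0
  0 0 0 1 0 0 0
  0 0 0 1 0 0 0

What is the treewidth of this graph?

1

A width-1 tree decomposition is:
Bags: B1 = {1, 4}  B2 = {4, 5}  B3 = {3, 4}  B4 = {4, 6}  B5 = {4, 7}  B6 = {2, 4}
Tree: B1–B2, B2–B3, B2–B4, B1–B5, B1–B6
Each bag holds 2 vertices, so the decomposition has width 1, which upper-bounds the treewidth. G has an edge, so its treewidth is at least 1. Hence tw(G) = 1 exactly.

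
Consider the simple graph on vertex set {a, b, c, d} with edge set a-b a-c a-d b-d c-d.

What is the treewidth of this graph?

2

A width-2 tree decomposition is:
Bags: B1 = {a, c, d}  B2 = {a, b, d}
Tree: B1–B2
The largest bag has 3 vertices, giving width 2; this decomposition certifies tw(G) ≤ 2. For the lower bound, the 3 vertices {a, c, d} are pairwise adjacent, and any tree decomposition puts a clique entirely inside one bag — forcing width ≥ 2. Hence tw(G) = 2 exactly.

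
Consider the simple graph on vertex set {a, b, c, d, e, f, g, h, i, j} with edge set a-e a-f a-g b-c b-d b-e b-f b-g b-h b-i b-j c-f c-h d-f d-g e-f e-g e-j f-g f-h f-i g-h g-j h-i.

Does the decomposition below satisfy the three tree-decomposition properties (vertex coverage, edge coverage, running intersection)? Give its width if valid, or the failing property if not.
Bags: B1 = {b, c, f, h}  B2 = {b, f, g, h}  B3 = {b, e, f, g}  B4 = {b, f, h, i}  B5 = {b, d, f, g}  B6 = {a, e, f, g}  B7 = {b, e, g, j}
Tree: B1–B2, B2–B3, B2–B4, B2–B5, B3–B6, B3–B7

Vertex coverage: the bags together contain {a, b, c, d, e, f, g, h, i, j}, the full vertex set. Edge coverage: each edge of G has both endpoints in at least one bag. Running intersection: for every vertex, the bags containing it form a connected subtree. All three properties hold, so this is a valid tree decomposition of width max|bag| − 1 = 3, and hence tw(G) ≤ 3.

Yes; width 3.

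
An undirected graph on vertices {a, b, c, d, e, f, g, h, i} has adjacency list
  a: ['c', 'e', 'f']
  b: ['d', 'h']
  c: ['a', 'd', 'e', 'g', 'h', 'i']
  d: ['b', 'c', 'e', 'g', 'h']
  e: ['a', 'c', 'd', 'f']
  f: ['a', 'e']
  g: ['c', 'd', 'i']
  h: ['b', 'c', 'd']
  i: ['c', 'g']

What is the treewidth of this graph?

2

A width-2 tree decomposition is:
Bags: B1 = {a, c, e}  B2 = {a, e, f}  B3 = {c, d, e}  B4 = {c, d, h}  B5 = {c, d, g}  B6 = {c, g, i}  B7 = {b, d, h}
Tree: B1–B2, B1–B3, B3–B4, B3–B5, B5–B6, B4–B7
Every bag has size at most 3, so the width is 3 − 1 = 2 and tw(G) ≤ 2. Conversely, {c, d, g} is a clique of size 3, and the vertices of any clique must share a bag in every tree decomposition; so some bag has ≥ 3 vertices and tw(G) ≥ 2. Therefore the treewidth is 2.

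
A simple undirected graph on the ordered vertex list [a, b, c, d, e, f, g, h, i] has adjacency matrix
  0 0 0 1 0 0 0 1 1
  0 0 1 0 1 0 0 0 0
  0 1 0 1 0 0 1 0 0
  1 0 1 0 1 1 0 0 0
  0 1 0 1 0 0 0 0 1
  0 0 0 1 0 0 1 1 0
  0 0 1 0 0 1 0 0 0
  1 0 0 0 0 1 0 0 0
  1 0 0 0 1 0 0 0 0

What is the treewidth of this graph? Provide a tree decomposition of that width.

Treewidth 3.
One such decomposition:
Bags: B1 = {a, f, h, i}  B2 = {a, d, f, i}  B3 = {d, e, f, i}  B4 = {d, e, f, g}  B5 = {c, d, e, g}  B6 = {b, c, e, g}
Tree: B1–B2, B2–B3, B3–B4, B4–B5, B5–B6

Every bag has size at most 4, so the width is 4 − 1 = 3 and tw(G) ≤ 3. For the lower bound: the 4 vertex sets {a,h,i}, {f}, {d}, {b,c,e,g} are disjoint, each induces a connected subgraph, and every pair is joined by at least one edge of G. Contracting each set to a single vertex therefore yields K_{4} as a minor, and since treewidth is minor-monotone, tw(G) ≥ tw(K_{4}) = 3. Therefore the treewidth is 3.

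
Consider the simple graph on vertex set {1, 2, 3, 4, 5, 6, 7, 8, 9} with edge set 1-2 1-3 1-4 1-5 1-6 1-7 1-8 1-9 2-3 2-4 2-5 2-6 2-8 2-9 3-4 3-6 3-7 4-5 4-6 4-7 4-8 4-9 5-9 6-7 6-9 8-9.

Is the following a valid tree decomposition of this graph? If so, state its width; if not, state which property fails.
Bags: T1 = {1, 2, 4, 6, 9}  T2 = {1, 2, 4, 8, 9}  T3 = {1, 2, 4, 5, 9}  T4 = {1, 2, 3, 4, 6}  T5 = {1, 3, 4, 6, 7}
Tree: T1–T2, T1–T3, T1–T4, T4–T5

Yes; width 4.

Checking the three conditions: (i) the bags cover all of {1, 2, 3, 4, 5, 6, 7, 8, 9}; (ii) for each edge, some bag contains both endpoints; (iii) the bags containing any fixed vertex form a subtree. All hold, so the decomposition is valid with width 5 − 1 = 4.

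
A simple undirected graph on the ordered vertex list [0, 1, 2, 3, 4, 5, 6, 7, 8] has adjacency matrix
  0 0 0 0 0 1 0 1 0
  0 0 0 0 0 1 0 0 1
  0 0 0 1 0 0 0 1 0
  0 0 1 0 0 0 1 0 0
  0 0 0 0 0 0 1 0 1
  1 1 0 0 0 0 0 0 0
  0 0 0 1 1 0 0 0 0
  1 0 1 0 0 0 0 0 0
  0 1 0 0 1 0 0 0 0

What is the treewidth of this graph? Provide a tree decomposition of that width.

Every bag has size at most 3, so the width is 3 − 1 = 2 and tw(G) ≤ 2. For the lower bound, G contains the cycle 8–4–6–3–2–7–0–5–1–8, so G is not a forest; only forests have treewidth ≤ 1, hence tw(G) ≥ 2. Therefore the treewidth is 2.

Treewidth 2.
Bags: B1 = {4, 6, 8}  B2 = {3, 6, 8}  B3 = {2, 3, 8}  B4 = {2, 7, 8}  B5 = {0, 7, 8}  B6 = {0, 5, 8}  B7 = {1, 5, 8}
Tree: B1–B2, B2–B3, B3–B4, B4–B5, B5–B6, B6–B7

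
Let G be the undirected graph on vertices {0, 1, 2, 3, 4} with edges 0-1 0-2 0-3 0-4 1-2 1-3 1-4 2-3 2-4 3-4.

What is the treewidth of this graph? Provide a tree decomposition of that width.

With just one bag of size 5, the width is 5 − 1 = 4, so tw(G) ≤ 4. Conversely, {0, 1, 2, 3, 4} is a clique of size 5, and the vertices of any clique must share a bag in every tree decomposition; so some bag has ≥ 5 vertices and tw(G) ≥ 4. Hence tw(G) = 4 exactly.

Treewidth 4.
Bags: B1 = {0, 1, 2, 3, 4}
Tree: (single bag)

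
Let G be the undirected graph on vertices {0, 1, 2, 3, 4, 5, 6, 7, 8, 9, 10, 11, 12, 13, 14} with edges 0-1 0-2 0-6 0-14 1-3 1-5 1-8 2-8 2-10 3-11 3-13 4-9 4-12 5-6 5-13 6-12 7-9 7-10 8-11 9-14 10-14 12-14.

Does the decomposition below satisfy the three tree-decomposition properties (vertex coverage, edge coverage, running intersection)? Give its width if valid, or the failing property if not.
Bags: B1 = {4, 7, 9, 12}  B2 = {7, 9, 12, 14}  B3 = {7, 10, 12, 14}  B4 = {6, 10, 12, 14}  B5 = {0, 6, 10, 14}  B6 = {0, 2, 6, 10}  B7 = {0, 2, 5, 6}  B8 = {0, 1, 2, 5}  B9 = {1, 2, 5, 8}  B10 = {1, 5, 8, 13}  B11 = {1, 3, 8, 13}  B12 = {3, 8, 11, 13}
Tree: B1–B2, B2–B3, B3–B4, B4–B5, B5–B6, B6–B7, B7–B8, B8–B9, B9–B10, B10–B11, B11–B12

Vertex coverage: the bags together contain {0, 1, 2, 3, 4, 5, 6, 7, 8, 9, 10, 11, 12, 13, 14}, the full vertex set. Edge coverage: each edge of G has both endpoints in at least one bag. Running intersection: for every vertex, the bags containing it form a connected subtree. All three properties hold, so this is a valid tree decomposition of width max|bag| − 1 = 3, and hence tw(G) ≤ 3.

Yes; width 3.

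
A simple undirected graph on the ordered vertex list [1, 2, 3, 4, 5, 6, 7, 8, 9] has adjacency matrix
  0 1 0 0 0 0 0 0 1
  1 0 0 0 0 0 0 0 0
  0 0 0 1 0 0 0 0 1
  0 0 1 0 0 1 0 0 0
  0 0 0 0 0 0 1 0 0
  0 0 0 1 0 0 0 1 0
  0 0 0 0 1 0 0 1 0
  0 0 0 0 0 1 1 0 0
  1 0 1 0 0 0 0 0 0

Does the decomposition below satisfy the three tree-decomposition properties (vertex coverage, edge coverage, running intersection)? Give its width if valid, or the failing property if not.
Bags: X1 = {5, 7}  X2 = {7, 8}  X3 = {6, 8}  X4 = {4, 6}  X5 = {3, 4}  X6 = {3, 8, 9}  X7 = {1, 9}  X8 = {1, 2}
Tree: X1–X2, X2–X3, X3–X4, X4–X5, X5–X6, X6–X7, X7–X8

No — bags containing vertex 8 are not connected in the tree.

A tree decomposition must satisfy three properties: every vertex lies in some bag; for every edge, both endpoints lie together in some bag; and for every vertex, the bags containing it form a connected subtree. Here bags containing vertex 8 are not connected in the tree, so the decomposition is invalid.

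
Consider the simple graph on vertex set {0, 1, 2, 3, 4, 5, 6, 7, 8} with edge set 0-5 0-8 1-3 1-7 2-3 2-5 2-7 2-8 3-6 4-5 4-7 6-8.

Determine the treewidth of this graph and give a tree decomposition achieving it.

Treewidth 3.
Bags: B1 = {1, 3, 6, 7}  B2 = {2, 3, 6, 7}  B3 = {2, 6, 7, 8}  B4 = {2, 4, 7, 8}  B5 = {2, 4, 5, 8}  B6 = {0, 4, 5, 8}
Tree: B1–B2, B2–B3, B3–B4, B4–B5, B5–B6

Each bag holds 4 vertices, so the decomposition has width 3, which upper-bounds the treewidth. For the lower bound: the 4 vertex sets {1,3,6}, {7}, {2}, {0,4,5,8} are disjoint, each induces a connected subgraph, and every pair is joined by at least one edge of G. Contracting each set to a single vertex therefore yields K_{4} as a minor, and since treewidth is minor-monotone, tw(G) ≥ tw(K_{4}) = 3. Therefore the treewidth is 3.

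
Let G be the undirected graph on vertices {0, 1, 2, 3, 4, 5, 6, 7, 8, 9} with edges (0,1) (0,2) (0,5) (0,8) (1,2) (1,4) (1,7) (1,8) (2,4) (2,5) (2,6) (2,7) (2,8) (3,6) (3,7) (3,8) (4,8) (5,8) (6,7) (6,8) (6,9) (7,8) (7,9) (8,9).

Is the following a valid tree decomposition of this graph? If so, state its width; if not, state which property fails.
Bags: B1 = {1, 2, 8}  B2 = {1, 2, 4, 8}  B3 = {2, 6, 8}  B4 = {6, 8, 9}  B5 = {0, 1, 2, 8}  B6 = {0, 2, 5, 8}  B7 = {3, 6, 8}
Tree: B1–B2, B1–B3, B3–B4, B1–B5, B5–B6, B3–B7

No — vertex 7 appears in no bag.

A tree decomposition must satisfy three properties: every vertex lies in some bag; for every edge, both endpoints lie together in some bag; and for every vertex, the bags containing it form a connected subtree. Here vertex 7 appears in no bag, so the decomposition is invalid.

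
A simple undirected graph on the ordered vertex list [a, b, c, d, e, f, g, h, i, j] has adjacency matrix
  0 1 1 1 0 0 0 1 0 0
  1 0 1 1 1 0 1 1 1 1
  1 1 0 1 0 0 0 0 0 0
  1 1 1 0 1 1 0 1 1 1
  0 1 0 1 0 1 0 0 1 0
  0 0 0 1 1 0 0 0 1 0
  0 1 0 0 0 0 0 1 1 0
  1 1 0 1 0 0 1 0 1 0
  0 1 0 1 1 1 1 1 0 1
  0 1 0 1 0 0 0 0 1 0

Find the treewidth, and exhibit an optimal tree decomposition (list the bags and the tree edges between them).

Treewidth 3.
One such decomposition:
Bags: B1 = {b, g, h, i}  B2 = {b, d, h, i}  B3 = {b, d, e, i}  B4 = {b, d, i, j}  B5 = {a, b, d, h}  B6 = {d, e, f, i}  B7 = {a, b, c, d}
Tree: B1–B2, B2–B3, B3–B4, B2–B5, B3–B6, B5–B7

The largest bag has 4 vertices, giving width 3; this decomposition certifies tw(G) ≤ 3. On the other hand G contains the 4-clique {d, e, f, i}. A clique must lie in a single bag of any decomposition, so no decomposition can have width below 3. Combining the bounds, tw(G) = 3.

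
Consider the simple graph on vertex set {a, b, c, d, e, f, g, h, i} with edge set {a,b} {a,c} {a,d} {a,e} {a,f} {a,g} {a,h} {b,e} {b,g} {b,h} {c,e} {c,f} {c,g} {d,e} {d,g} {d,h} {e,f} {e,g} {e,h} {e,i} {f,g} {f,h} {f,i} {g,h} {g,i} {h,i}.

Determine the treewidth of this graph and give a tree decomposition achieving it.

Every bag has size at most 5, so the width is 5 − 1 = 4 and tw(G) ≤ 4. For the lower bound, the 5 vertices {a, d, e, g, h} are pairwise adjacent, and any tree decomposition puts a clique entirely inside one bag — forcing width ≥ 4. Combining the bounds, tw(G) = 4.

Treewidth 4.
One optimal decomposition is:
Bags: B1 = {a, c, e, f, g}  B2 = {a, e, f, g, h}  B3 = {a, b, e, g, h}  B4 = {e, f, g, h, i}  B5 = {a, d, e, g, h}
Tree: B1–B2, B2–B3, B2–B4, B2–B5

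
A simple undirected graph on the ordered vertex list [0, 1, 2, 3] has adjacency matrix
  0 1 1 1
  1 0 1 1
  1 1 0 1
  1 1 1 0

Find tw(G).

3

A width-3 tree decomposition is:
Bags: B1 = {0, 1, 2, 3}
Tree: (single bag)
A single bag containing all 4 vertices is trivially a valid decomposition of width 3. Conversely, {0, 1, 2, 3} is a clique of size 4, and the vertices of any clique must share a bag in every tree decomposition; so some bag has ≥ 4 vertices and tw(G) ≥ 3. Combining the bounds, tw(G) = 3.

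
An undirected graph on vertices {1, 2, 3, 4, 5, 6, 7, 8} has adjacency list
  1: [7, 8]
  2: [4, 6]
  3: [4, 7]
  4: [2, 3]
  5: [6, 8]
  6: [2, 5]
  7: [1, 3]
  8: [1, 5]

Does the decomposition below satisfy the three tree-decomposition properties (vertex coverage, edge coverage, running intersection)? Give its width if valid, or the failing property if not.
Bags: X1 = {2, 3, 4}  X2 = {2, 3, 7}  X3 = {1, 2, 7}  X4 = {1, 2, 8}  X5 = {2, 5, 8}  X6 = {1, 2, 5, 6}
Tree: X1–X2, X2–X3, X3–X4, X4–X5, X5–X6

No — bags containing vertex 1 are not connected in the tree.

A tree decomposition must satisfy three properties: every vertex lies in some bag; for every edge, both endpoints lie together in some bag; and for every vertex, the bags containing it form a connected subtree. Here bags containing vertex 1 are not connected in the tree, so the decomposition is invalid.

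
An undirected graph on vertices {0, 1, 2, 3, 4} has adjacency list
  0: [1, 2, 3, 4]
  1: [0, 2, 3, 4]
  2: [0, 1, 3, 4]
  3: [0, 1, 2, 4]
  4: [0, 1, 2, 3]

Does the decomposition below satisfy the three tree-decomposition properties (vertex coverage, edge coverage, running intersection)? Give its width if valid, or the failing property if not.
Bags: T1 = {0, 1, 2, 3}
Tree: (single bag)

A tree decomposition must satisfy three properties: every vertex lies in some bag; for every edge, both endpoints lie together in some bag; and for every vertex, the bags containing it form a connected subtree. Here vertex 4 appears in no bag, so the decomposition is invalid.

No — vertex 4 appears in no bag.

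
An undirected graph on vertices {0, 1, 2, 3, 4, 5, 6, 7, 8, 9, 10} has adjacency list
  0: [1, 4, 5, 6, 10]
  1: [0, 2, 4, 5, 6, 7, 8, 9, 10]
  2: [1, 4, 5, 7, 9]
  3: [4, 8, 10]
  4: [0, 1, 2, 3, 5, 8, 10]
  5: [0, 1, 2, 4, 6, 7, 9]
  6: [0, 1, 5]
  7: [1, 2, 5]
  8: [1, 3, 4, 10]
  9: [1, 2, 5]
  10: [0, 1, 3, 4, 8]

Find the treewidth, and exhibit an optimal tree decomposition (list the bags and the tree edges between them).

Every bag has size at most 4, so the width is 4 − 1 = 3 and tw(G) ≤ 3. On the other hand G contains the 4-clique {1, 4, 8, 10}. A clique must lie in a single bag of any decomposition, so no decomposition can have width below 3. Combining the bounds, tw(G) = 3.

Treewidth 3.
Bags: B1 = {0, 1, 5, 6}  B2 = {0, 1, 4, 5}  B3 = {1, 2, 4, 5}  B4 = {0, 1, 4, 10}  B5 = {1, 2, 5, 7}  B6 = {1, 4, 8, 10}  B7 = {3, 4, 8, 10}  B8 = {1, 2, 5, 9}
Tree: B1–B2, B2–B3, B2–B4, B3–B5, B4–B6, B6–B7, B3–B8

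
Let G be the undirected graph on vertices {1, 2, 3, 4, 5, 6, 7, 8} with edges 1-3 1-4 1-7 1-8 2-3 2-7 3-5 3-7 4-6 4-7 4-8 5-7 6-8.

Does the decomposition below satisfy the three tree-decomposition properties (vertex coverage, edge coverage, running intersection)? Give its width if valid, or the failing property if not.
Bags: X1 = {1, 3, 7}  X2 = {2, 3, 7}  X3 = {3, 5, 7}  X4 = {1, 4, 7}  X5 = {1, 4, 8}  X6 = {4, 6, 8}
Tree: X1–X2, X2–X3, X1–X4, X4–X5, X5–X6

Yes; width 2.

Every vertex of G appears in some bag (union = {1, 2, 3, 4, 5, 6, 7, 8}); every edge is covered by a bag; and for each vertex v the set of bags containing v is connected in the bag tree. The decomposition is therefore valid. The largest bag has 3 vertices, so the width is 2.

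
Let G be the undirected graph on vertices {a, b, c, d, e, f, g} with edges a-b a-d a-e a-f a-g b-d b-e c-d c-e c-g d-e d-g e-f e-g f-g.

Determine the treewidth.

3

A width-3 tree decomposition is:
Bags: B1 = {a, d, e, g}  B2 = {c, d, e, g}  B3 = {a, e, f, g}  B4 = {a, b, d, e}
Tree: B1–B2, B1–B3, B1–B4
The largest bag has 4 vertices, giving width 3; this decomposition certifies tw(G) ≤ 3. Conversely, {c, d, e, g} is a clique of size 4, and the vertices of any clique must share a bag in every tree decomposition; so some bag has ≥ 4 vertices and tw(G) ≥ 3. Combining the bounds, tw(G) = 3.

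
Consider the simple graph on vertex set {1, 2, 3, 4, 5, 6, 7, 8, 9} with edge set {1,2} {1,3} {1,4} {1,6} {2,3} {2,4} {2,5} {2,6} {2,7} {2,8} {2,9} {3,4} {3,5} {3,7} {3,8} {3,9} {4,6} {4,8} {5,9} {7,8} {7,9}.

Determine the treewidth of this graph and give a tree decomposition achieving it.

Every bag has size at most 4, so the width is 4 − 1 = 3 and tw(G) ≤ 3. For the lower bound, the 4 vertices {2, 3, 5, 9} are pairwise adjacent, and any tree decomposition puts a clique entirely inside one bag — forcing width ≥ 3. The upper and lower bounds meet at 3, so that is the treewidth.

Treewidth 3.
Bags: B1 = {2, 3, 4, 8}  B2 = {2, 3, 7, 8}  B3 = {1, 2, 3, 4}  B4 = {2, 3, 7, 9}  B5 = {1, 2, 4, 6}  B6 = {2, 3, 5, 9}
Tree: B1–B2, B1–B3, B2–B4, B3–B5, B4–B6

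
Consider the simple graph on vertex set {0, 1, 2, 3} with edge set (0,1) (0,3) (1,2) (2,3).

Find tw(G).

2

A width-2 tree decomposition is:
Bags: B1 = {0, 2, 3}  B2 = {0, 1, 2}
Tree: B1–B2
Each bag holds 3 vertices, so the decomposition has width 2, which upper-bounds the treewidth. The edges 0–3–2–1–0 form a cycle, so G is not a tree and its treewidth is at least 2. Hence tw(G) = 2 exactly.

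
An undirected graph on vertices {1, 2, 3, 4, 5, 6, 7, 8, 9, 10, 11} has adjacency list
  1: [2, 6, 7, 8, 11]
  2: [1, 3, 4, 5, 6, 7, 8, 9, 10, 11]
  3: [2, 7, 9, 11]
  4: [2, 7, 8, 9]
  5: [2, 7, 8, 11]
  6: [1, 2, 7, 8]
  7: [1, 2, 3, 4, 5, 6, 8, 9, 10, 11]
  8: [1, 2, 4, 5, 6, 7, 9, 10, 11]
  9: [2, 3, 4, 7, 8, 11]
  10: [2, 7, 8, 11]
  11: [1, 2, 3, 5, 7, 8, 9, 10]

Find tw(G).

A width-4 tree decomposition is:
Bags: B1 = {2, 7, 8, 9, 11}  B2 = {1, 2, 7, 8, 11}  B3 = {2, 5, 7, 8, 11}  B4 = {1, 2, 6, 7, 8}  B5 = {2, 7, 8, 10, 11}  B6 = {2, 3, 7, 9, 11}  B7 = {2, 4, 7, 8, 9}
Tree: B1–B2, B1–B3, B2–B4, B2–B5, B1–B6, B1–B7
Each bag holds 5 vertices, so the decomposition has width 4, which upper-bounds the treewidth. Conversely, {1, 2, 7, 8, 11} is a clique of size 5, and the vertices of any clique must share a bag in every tree decomposition; so some bag has ≥ 5 vertices and tw(G) ≥ 4. Combining the bounds, tw(G) = 4.

4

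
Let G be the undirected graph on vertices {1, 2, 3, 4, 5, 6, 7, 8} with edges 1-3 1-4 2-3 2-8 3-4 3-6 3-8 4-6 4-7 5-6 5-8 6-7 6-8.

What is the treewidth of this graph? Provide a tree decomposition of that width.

Every bag has size at most 3, so the width is 3 − 1 = 2 and tw(G) ≤ 2. On the other hand G contains the 3-clique {2, 3, 8}. A clique must lie in a single bag of any decomposition, so no decomposition can have width below 2. Combining the bounds, tw(G) = 2.

Treewidth 2.
Bags: B1 = {3, 4, 6}  B2 = {1, 3, 4}  B3 = {3, 6, 8}  B4 = {2, 3, 8}  B5 = {4, 6, 7}  B6 = {5, 6, 8}
Tree: B1–B2, B1–B3, B3–B4, B1–B5, B3–B6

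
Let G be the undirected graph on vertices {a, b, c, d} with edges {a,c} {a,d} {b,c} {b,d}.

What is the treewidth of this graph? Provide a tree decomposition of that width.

Every bag has size at most 3, so the width is 3 − 1 = 2 and tw(G) ≤ 2. Since c–b–d–a–c is a cycle in G, G is not acyclic. Forests are exactly the graphs of treewidth ≤ 1, so tw(G) ≥ 2. Therefore the treewidth is 2.

Treewidth 2.
One optimal decomposition is:
Bags: B1 = {b, c, d}  B2 = {a, c, d}
Tree: B1–B2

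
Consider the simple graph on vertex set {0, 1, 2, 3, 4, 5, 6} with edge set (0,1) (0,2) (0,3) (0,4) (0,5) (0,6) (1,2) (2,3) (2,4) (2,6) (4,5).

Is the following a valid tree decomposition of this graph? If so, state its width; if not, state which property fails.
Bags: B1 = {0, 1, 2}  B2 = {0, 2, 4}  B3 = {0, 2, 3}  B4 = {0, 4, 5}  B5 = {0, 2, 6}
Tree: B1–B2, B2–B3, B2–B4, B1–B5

Every vertex of G appears in some bag (union = {0, 1, 2, 3, 4, 5, 6}); every edge is covered by a bag; and for each vertex v the set of bags containing v is connected in the bag tree. The decomposition is therefore valid. The largest bag has 3 vertices, so the width is 2.

Yes; width 2.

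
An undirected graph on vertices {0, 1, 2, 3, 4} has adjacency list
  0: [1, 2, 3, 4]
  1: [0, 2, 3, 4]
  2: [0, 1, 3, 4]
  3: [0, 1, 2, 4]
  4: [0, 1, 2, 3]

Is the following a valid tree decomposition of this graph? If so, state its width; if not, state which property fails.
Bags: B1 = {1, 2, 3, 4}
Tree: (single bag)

No — vertex 0 appears in no bag.

A tree decomposition must satisfy three properties: every vertex lies in some bag; for every edge, both endpoints lie together in some bag; and for every vertex, the bags containing it form a connected subtree. Here vertex 0 appears in no bag, so the decomposition is invalid.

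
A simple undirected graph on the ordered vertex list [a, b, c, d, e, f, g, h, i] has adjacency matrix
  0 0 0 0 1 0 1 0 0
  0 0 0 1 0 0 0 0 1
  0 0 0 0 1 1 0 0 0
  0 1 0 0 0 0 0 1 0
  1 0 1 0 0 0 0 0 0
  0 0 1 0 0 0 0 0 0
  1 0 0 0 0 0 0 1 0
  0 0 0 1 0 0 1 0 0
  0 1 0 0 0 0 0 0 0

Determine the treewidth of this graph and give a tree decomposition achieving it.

Every bag has size at most 2, so the width is 2 − 1 = 1 and tw(G) ≤ 1. Since G has at least one edge (e.g. i–b), it is not an edgeless graph, so tw(G) ≥ 1. Hence tw(G) = 1 exactly.

Treewidth 1.
Bags: B1 = {b, i}  B2 = {b, d}  B3 = {d, h}  B4 = {g, h}  B5 = {a, g}  B6 = {a, e}  B7 = {c, e}  B8 = {c, f}
Tree: B1–B2, B2–B3, B3–B4, B4–B5, B5–B6, B6–B7, B7–B8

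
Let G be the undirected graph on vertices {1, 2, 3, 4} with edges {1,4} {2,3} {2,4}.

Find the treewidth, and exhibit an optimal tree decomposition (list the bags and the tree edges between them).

Every bag has size at most 2, so the width is 2 − 1 = 1 and tw(G) ≤ 1. G has an edge, so its treewidth is at least 1. The upper and lower bounds meet at 1, so that is the treewidth.

Treewidth 1.
One optimal decomposition is:
Bags: B1 = {2, 3}  B2 = {2, 4}  B3 = {1, 4}
Tree: B1–B2, B2–B3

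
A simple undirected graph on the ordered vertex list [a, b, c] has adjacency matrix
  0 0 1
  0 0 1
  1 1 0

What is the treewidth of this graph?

A width-1 tree decomposition is:
Bags: B1 = {a, c}  B2 = {b, c}
Tree: B1–B2
Every bag has size at most 2, so the width is 2 − 1 = 1 and tw(G) ≤ 1. Since G has at least one edge (e.g. a–c), it is not an edgeless graph, so tw(G) ≥ 1. Combining the bounds, tw(G) = 1.

1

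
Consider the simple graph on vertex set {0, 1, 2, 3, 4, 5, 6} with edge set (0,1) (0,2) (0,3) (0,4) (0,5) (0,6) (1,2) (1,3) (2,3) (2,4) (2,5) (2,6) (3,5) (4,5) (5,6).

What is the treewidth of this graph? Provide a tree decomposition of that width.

The largest bag has 4 vertices, giving width 3; this decomposition certifies tw(G) ≤ 3. On the other hand G contains the 4-clique {0, 1, 2, 3}. A clique must lie in a single bag of any decomposition, so no decomposition can have width below 3. Combining the bounds, tw(G) = 3.

Treewidth 3.
One such decomposition:
Bags: B1 = {0, 2, 3, 5}  B2 = {0, 2, 5, 6}  B3 = {0, 1, 2, 3}  B4 = {0, 2, 4, 5}
Tree: B1–B2, B1–B3, B2–B4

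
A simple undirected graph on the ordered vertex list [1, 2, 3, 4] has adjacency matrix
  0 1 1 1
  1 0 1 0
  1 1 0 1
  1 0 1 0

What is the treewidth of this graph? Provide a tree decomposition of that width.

Treewidth 2.
One optimal decomposition is:
Bags: B1 = {1, 2, 3}  B2 = {1, 3, 4}
Tree: B1–B2

Each bag holds 3 vertices, so the decomposition has width 2, which upper-bounds the treewidth. On the other hand G contains the 3-clique {1, 2, 3}. A clique must lie in a single bag of any decomposition, so no decomposition can have width below 2. Hence tw(G) = 2 exactly.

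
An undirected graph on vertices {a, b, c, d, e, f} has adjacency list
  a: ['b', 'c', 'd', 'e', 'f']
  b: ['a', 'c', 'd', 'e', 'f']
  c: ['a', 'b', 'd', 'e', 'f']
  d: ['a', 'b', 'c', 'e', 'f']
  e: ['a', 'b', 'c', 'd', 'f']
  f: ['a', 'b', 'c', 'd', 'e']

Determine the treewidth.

5

A width-5 tree decomposition is:
Bags: B1 = {a, b, c, d, e, f}
Tree: (single bag)
With just one bag of size 6, the width is 6 − 1 = 5, so tw(G) ≤ 5. On the other hand G contains the 6-clique {a, b, c, d, e, f}. A clique must lie in a single bag of any decomposition, so no decomposition can have width below 5. Therefore the treewidth is 5.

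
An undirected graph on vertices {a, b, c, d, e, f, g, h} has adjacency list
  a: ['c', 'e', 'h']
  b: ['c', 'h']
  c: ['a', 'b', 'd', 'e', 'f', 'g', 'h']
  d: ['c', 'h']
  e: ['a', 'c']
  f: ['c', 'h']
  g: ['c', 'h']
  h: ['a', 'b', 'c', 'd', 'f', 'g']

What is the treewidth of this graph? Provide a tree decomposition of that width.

The largest bag has 3 vertices, giving width 2; this decomposition certifies tw(G) ≤ 2. Conversely, {a, c, e} is a clique of size 3, and the vertices of any clique must share a bag in every tree decomposition; so some bag has ≥ 3 vertices and tw(G) ≥ 2. Combining the bounds, tw(G) = 2.

Treewidth 2.
One optimal decomposition is:
Bags: B1 = {a, c, h}  B2 = {a, c, e}  B3 = {c, d, h}  B4 = {c, f, h}  B5 = {c, g, h}  B6 = {b, c, h}
Tree: B1–B2, B1–B3, B3–B4, B3–B5, B3–B6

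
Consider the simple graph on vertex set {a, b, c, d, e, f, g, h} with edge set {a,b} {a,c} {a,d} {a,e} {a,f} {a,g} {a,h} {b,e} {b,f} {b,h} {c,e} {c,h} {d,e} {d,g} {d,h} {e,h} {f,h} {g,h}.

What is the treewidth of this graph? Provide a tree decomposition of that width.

The largest bag has 4 vertices, giving width 3; this decomposition certifies tw(G) ≤ 3. Conversely, {a, d, g, h} is a clique of size 4, and the vertices of any clique must share a bag in every tree decomposition; so some bag has ≥ 4 vertices and tw(G) ≥ 3. The upper and lower bounds meet at 3, so that is the treewidth.

Treewidth 3.
Bags: B1 = {a, d, e, h}  B2 = {a, b, e, h}  B3 = {a, d, g, h}  B4 = {a, b, f, h}  B5 = {a, c, e, h}
Tree: B1–B2, B1–B3, B2–B4, B1–B5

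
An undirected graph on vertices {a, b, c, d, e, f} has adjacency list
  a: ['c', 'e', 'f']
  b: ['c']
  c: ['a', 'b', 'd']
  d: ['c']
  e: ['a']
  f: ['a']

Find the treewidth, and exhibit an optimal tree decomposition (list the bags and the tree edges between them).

Treewidth 1.
One optimal decomposition is:
Bags: B1 = {a, f}  B2 = {a, c}  B3 = {b, c}  B4 = {c, d}  B5 = {a, e}
Tree: B1–B2, B2–B3, B2–B4, B1–B5

The largest bag has 2 vertices, giving width 1; this decomposition certifies tw(G) ≤ 1. G has an edge, so its treewidth is at least 1. The upper and lower bounds meet at 1, so that is the treewidth.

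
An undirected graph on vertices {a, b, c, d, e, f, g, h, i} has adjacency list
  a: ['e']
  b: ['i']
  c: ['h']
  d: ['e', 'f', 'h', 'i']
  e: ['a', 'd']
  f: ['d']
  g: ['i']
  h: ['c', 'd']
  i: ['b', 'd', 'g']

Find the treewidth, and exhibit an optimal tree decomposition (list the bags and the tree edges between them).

Every bag has size at most 2, so the width is 2 − 1 = 1 and tw(G) ≤ 1. Since G has at least one edge (e.g. d–f), it is not an edgeless graph, so tw(G) ≥ 1. Hence tw(G) = 1 exactly.

Treewidth 1.
One such decomposition:
Bags: B1 = {d, f}  B2 = {d, i}  B3 = {d, h}  B4 = {d, e}  B5 = {g, i}  B6 = {b, i}  B7 = {a, e}  B8 = {c, h}
Tree: B1–B2, B2–B3, B1–B4, B2–B5, B5–B6, B4–B7, B3–B8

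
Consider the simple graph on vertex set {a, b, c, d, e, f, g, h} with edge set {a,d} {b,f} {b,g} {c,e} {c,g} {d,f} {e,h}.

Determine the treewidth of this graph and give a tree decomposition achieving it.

Each bag holds 2 vertices, so the decomposition has width 1, which upper-bounds the treewidth. Any graph with an edge has treewidth ≥ 1, and G has the edge h–e. The upper and lower bounds meet at 1, so that is the treewidth.

Treewidth 1.
Bags: B1 = {e, h}  B2 = {c, e}  B3 = {c, g}  B4 = {b, g}  B5 = {b, f}  B6 = {d, f}  B7 = {a, d}
Tree: B1–B2, B2–B3, B3–B4, B4–B5, B5–B6, B6–B7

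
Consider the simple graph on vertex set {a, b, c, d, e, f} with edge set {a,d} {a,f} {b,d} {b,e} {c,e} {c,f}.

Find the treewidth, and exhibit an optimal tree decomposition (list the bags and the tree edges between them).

Treewidth 2.
One optimal decomposition is:
Bags: B1 = {c, e, f}  B2 = {b, e, f}  B3 = {b, d, f}  B4 = {a, d, f}
Tree: B1–B2, B2–B3, B3–B4

Every bag has size at most 3, so the width is 3 − 1 = 2 and tw(G) ≤ 2. Since f–c–e–b–d–a–f is a cycle in G, G is not acyclic. Forests are exactly the graphs of treewidth ≤ 1, so tw(G) ≥ 2. The upper and lower bounds meet at 2, so that is the treewidth.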